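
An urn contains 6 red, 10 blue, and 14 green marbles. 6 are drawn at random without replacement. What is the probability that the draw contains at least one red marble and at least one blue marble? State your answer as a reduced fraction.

There are C(30,6) = 593775 possible draws.
By inclusion-exclusion on the complements, draws missing all red or all blue: C(24,6) + C(20,6) − C(14,6) = 134596 + 38760 − 3003 = 170353.
So draws with at least one of each: 593775 − 170353 = 423422, probability 423422/593775.

423422/593775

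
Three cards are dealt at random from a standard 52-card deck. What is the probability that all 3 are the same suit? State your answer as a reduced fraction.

22/425

There are C(52,3) = 22100 possible 3-card hands.
Hands of one suit: 4 suits × C(13,3) = 4·286 = 1144.
Probability = 1144/22100 = 22/425.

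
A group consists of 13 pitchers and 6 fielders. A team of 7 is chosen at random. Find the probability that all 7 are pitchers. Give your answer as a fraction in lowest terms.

There are C(19,7) = 50388 possible selections.
Selections with all pitchers: C(13,7) = 1716.
Probability = 1716/50388 = 11/323.

11/323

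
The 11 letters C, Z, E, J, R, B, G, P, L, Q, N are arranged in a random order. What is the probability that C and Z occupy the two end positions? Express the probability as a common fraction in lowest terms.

1/55

There are 11! = 39916800 arrangements.
Place C and Z at the ends in 2 ways, arrange the remaining 9 in 9! = 362880 ways: 2·362880 = 725760.
Probability = 725760/39916800 = 1/55.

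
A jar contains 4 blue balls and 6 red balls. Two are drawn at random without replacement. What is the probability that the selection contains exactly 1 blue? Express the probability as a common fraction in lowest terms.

8/15

Total number of selections: C(10,2) = 45.
Selections with exactly 1 blue: choose 1 of the 4 blue and 1 of the 6 red, C(4,1)·C(6,1) = 4·6 = 24.
Probability = 24/45 = 8/15.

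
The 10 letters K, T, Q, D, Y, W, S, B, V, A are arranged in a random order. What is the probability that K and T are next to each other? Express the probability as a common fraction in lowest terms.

1/5

There are 10! = 3628800 arrangements.
Treat K and T as a block: 9! arrangements of the blocks × 2 orders within the block = 2·362880 = 725760.
Probability = 725760/3628800 = 1/5.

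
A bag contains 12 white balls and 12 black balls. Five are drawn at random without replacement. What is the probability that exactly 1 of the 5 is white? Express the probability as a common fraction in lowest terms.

There are C(24,5) = 42504 ways to choose 5 from 24.
Selections with exactly 1 white: choose 1 of the 12 white and 4 of the 12 black, C(12,1)·C(12,4) = 12·495 = 5940.
Probability = 5940/42504 = 45/322.

45/322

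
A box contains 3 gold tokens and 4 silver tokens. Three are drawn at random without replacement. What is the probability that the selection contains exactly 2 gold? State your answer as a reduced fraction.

12/35

Total number of selections: C(7,3) = 35.
Selections with exactly 2 gold: choose 2 of the 3 gold and 1 of the 4 silver, C(3,2)·C(4,1) = 3·4 = 12.
Probability = 12/35.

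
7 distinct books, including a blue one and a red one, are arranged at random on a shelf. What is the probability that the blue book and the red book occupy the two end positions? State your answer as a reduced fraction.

There are 7! = 5040 arrangements.
Place the blue book and the red book at the ends in 2 ways, arrange the remaining 5 in 5! = 120 ways: 2·120 = 240.
Probability = 240/5040 = 1/21.

1/21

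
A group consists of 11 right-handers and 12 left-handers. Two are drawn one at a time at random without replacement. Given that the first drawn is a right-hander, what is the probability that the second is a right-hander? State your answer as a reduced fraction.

5/11

After removing one right-hander, 22 remain: 10 right-handers and 12 left-handers.
So the probability the next is a right-hander is 10/22 = 5/11.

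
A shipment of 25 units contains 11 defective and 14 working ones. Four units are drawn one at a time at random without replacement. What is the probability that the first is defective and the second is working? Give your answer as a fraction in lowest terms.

Multiply the conditional probabilities at each draw: 11/25 · 14/24 = 154/600 = 77/300.

77/300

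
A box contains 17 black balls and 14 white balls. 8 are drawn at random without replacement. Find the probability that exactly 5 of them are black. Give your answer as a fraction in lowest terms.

173264/606825

Total number of selections: C(31,8) = 7888725.
Selections with exactly 5 black: choose 5 of the 17 black and 3 of the 14 white, C(17,5)·C(14,3) = 6188·364 = 2252432.
Probability = 2252432/7888725 = 173264/606825.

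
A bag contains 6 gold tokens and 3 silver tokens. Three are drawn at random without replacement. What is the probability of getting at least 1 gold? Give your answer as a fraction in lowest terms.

There are C(9,3) = 84 ways to choose the 3.
Favorable selections (at least 1 gold): C(6,1)·C(3,2) + C(6,2)·C(3,1) + C(6,3)·C(3,0) = 18 + 45 + 20 = 83.
Probability = 83/84.

83/84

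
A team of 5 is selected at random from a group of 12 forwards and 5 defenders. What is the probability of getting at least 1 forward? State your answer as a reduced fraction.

Total selections: C(17,5) = 6188.
The complement is all 5 are defenders: C(5,5) = 1.
Probability = 1 − 1/6188 = 6187/6188.

6187/6188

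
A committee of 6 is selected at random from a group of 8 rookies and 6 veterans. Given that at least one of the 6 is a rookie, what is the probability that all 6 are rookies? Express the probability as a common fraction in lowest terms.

Work in counts. Selections with at least one rookie: C(14,6) − C(6,6) = 3003 − 1 = 3002.
Of those, selections where all 6 are rookies: C(8,6) = 28.
Conditional probability = 28/3002 = 14/1501.

14/1501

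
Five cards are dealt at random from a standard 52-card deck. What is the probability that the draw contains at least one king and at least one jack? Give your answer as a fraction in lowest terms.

6509/64974

There are C(52,5) = 2598960 possible draws.
By inclusion-exclusion on the complements, draws missing all kings or all jacks: C(48,5) + C(48,5) − C(44,5) = 1712304 + 1712304 − 1086008 = 2338600.
So draws with at least one of each: 2598960 − 2338600 = 260360, probability 260360/2598960 = 6509/64974.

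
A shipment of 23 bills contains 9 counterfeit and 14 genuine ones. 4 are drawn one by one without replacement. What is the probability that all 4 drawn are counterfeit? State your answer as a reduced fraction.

Multiply the conditional probabilities at each draw: 9/23 · 8/22 · 7/21 · 6/20 = 3024/212520 = 18/1265.

18/1265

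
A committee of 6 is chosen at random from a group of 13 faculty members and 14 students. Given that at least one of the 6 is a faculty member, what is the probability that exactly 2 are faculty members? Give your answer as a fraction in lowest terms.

Work in counts. Selections with at least one faculty member: C(27,6) − C(14,6) = 296010 − 3003 = 293007.
Of those, selections where exactly 2 are faculty members: C(13,2)·C(14,4) = 78·1001 = 78078.
Conditional probability = 78078/293007 = 182/683.

182/683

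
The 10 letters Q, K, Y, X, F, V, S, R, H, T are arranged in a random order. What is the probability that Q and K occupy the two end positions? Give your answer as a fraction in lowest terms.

1/45

There are 10! = 3628800 arrangements.
Place Q and K at the ends in 2 ways, arrange the remaining 8 in 8! = 40320 ways: 2·40320 = 80640.
Probability = 80640/3628800 = 1/45.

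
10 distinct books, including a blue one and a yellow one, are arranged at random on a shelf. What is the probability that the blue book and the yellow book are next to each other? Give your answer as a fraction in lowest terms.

There are 10! = 3628800 arrangements.
Treat the blue book and the yellow book as a block: 9! arrangements of the blocks × 2 orders within the block = 2·362880 = 725760.
Probability = 725760/3628800 = 1/5.

1/5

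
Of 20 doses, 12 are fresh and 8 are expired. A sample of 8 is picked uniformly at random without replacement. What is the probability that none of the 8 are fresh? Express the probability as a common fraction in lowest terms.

There are C(20,8) = 125970 possible selections.
Selections with no fresh (all expired): C(8,8) = 1.
Probability = 1/125970.

1/125970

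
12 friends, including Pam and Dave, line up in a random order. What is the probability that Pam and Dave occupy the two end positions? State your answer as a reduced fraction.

1/66

There are 12! = 479001600 arrangements.
Place Pam and Dave at the ends in 2 ways, arrange the remaining 10 in 10! = 3628800 ways: 2·3628800 = 7257600.
Probability = 7257600/479001600 = 1/66.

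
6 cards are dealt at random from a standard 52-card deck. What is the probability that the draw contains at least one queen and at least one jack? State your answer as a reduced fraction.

There are C(52,6) = 20358520 possible draws.
By inclusion-exclusion on the complements, draws missing all queens or all jacks: C(48,6) + C(48,6) − C(44,6) = 12271512 + 12271512 − 7059052 = 17483972.
So draws with at least one of each: 20358520 − 17483972 = 2874548, probability 2874548/20358520 = 718637/5089630.

718637/5089630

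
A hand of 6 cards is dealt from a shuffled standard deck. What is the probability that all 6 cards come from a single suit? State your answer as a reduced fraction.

There are C(52,6) = 20358520 possible 6-card hands.
Hands of one suit: 4 suits × C(13,6) = 4·1716 = 6864.
Probability = 6864/20358520 = 66/195755.

66/195755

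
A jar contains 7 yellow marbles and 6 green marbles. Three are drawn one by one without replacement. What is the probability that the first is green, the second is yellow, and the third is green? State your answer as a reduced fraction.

35/286

Multiply the conditional probabilities at each draw: 6/13 · 7/12 · 5/11 = 210/1716 = 35/286.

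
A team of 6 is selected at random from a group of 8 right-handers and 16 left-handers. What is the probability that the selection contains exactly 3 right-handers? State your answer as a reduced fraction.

1120/4807

There are C(24,6) = 134596 ways to choose 6 from 24.
Selections with exactly 3 right-handers: choose 3 of the 8 right-handers and 3 of the 16 left-handers, C(8,3)·C(16,3) = 56·560 = 31360.
Probability = 31360/134596 = 1120/4807.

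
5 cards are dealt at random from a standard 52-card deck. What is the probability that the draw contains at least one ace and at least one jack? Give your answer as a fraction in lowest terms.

There are C(52,5) = 2598960 possible draws.
By inclusion-exclusion on the complements, draws missing all aces or all jacks: C(48,5) + C(48,5) − C(44,5) = 1712304 + 1712304 − 1086008 = 2338600.
So draws with at least one of each: 2598960 − 2338600 = 260360, probability 260360/2598960 = 6509/64974.

6509/64974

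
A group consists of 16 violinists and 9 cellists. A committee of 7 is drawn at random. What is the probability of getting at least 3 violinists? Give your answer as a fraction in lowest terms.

422/437

There are C(25,7) = 480700 ways to choose the 7.
Count the complement (fewer than 3 violinists): C(16,0)·C(9,7) + C(16,1)·C(9,6) + C(16,2)·C(9,5) = 36 + 1344 + 15120 = 16500.
Probability = 1 − 16500/480700 = 464200/480700 = 422/437.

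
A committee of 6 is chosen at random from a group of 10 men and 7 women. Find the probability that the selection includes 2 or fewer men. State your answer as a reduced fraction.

32/221

There are C(17,6) = 12376 ways to choose the 6.
Favorable selections (2 or fewer men): C(10,0)·C(7,6) + C(10,1)·C(7,5) + C(10,2)·C(7,4) = 7 + 210 + 1575 = 1792.
Probability = 1792/12376 = 32/221.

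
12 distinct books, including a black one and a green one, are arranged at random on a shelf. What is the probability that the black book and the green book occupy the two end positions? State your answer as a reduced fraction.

There are 12! = 479001600 arrangements.
Place the black book and the green book at the ends in 2 ways, arrange the remaining 10 in 10! = 3628800 ways: 2·3628800 = 7257600.
Probability = 7257600/479001600 = 1/66.

1/66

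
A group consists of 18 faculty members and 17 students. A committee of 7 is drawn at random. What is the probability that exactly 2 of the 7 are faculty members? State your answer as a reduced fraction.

Total number of selections: C(35,7) = 6724520.
Selections with exactly 2 faculty members: choose 2 of the 18 faculty members and 5 of the 17 students, C(18,2)·C(17,5) = 153·6188 = 946764.
Probability = 946764/6724520 = 13923/98890.

13923/98890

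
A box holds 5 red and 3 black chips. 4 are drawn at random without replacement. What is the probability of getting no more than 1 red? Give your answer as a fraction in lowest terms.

1/14

There are C(8,4) = 70 ways to choose the 4.
Favorable selections (no more than 1 red): C(5,1)·C(3,3) = 5.
Probability = 5/70 = 1/14.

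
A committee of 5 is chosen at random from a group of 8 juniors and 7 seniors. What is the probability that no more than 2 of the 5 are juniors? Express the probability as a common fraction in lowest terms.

61/143

Total selections: C(15,5) = 3003.
Favorable selections (no more than 2 juniors): C(8,0)·C(7,5) + C(8,1)·C(7,4) + C(8,2)·C(7,3) = 21 + 280 + 980 = 1281.
Probability = 1281/3003 = 61/143.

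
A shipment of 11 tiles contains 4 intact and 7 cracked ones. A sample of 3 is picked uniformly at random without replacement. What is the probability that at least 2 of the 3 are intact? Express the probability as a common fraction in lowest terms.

46/165

Total selections: C(11,3) = 165.
Favorable selections (at least 2 intact): C(4,2)·C(7,1) + C(4,3)·C(7,0) = 42 + 4 = 46.
Probability = 46/165.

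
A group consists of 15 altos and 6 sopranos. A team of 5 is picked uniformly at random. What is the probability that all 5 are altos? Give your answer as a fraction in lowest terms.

There are C(21,5) = 20349 possible selections.
Selections with all altos: C(15,5) = 3003.
Probability = 3003/20349 = 143/969.

143/969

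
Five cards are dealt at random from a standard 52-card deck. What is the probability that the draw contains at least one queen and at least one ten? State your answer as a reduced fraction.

There are C(52,5) = 2598960 possible draws.
By inclusion-exclusion on the complements, draws missing all queens or all tens: C(48,5) + C(48,5) − C(44,5) = 1712304 + 1712304 − 1086008 = 2338600.
So draws with at least one of each: 2598960 − 2338600 = 260360, probability 260360/2598960 = 6509/64974.

6509/64974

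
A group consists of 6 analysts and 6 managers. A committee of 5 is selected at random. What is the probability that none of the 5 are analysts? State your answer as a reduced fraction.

1/132

There are C(12,5) = 792 possible selections.
Selections with no analysts (all managers): C(6,5) = 6.
Probability = 6/792 = 1/132.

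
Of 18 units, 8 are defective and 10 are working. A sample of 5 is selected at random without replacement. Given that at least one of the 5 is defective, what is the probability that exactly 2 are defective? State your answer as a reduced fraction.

Work in counts. Selections with at least one defective: C(18,5) − C(10,5) = 8568 − 252 = 8316.
Of those, selections where exactly 2 are defective: C(8,2)·C(10,3) = 28·120 = 3360.
Conditional probability = 3360/8316 = 40/99.

40/99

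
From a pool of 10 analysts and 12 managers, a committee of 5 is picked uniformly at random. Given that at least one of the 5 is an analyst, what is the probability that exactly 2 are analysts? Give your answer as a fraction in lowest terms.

50/129

Work in counts. Selections with at least one analyst: C(22,5) − C(12,5) = 26334 − 792 = 25542.
Of those, selections where exactly 2 are analysts: C(10,2)·C(12,3) = 45·220 = 9900.
Conditional probability = 9900/25542 = 50/129.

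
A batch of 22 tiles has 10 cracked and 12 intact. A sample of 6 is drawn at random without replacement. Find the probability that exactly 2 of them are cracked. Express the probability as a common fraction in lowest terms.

675/2261

Total number of selections: C(22,6) = 74613.
Selections with exactly 2 cracked: choose 2 of the 10 cracked and 4 of the 12 intact, C(10,2)·C(12,4) = 45·495 = 22275.
Probability = 22275/74613 = 675/2261.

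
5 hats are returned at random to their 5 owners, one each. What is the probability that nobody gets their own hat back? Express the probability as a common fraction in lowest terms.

11/30

There are 5! = 120 assignments.
By inclusion-exclusion, assignments with no fixed points: C(5,0)·5! − C(5,1)·4! + C(5,2)·3! − C(5,3)·2! + C(5,4)·1! − C(5,5)·0! = 44.
Probability = 44/120 = 11/30.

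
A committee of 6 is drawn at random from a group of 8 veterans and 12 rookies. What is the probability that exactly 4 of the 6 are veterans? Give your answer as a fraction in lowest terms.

77/646

There are C(20,6) = 38760 ways to choose 6 from 20.
Selections with exactly 4 veterans: choose 4 of the 8 veterans and 2 of the 12 rookies, C(8,4)·C(12,2) = 70·66 = 4620.
Probability = 4620/38760 = 77/646.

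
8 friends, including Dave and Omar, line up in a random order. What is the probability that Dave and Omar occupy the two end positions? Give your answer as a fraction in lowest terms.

There are 8! = 40320 arrangements.
Place Dave and Omar at the ends in 2 ways, arrange the remaining 6 in 6! = 720 ways: 2·720 = 1440.
Probability = 1440/40320 = 1/28.

1/28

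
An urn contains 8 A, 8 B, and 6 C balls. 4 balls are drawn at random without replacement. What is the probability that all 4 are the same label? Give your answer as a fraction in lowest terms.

There are C(22,4) = 7315 ways to draw 4 balls.
All same label: C(8,4) + C(8,4) + C(6,4) = 70 + 70 + 15 = 155.
Probability = 155/7315 = 31/1463.

31/1463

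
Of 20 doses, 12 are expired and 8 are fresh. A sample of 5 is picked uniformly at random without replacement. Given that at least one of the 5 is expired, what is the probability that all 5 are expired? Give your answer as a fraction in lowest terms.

Work in counts. Selections with at least one expired: C(20,5) − C(8,5) = 15504 − 56 = 15448.
Of those, selections where all 5 are expired: C(12,5) = 792.
Conditional probability = 792/15448 = 99/1931.

99/1931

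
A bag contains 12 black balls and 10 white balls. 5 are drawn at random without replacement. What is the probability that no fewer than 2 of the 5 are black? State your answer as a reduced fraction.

Total selections: C(22,5) = 26334.
Count the complement (fewer than 2 black): C(12,0)·C(10,5) + C(12,1)·C(10,4) = 252 + 2520 = 2772.
Probability = 1 − 2772/26334 = 23562/26334 = 17/19.

17/19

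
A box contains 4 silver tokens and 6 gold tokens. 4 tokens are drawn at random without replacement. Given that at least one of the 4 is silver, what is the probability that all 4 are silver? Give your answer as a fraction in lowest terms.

Work in counts. Selections with at least one silver: C(10,4) − C(6,4) = 210 − 15 = 195.
Of those, selections where all 4 are silver: C(4,4) = 1.
Conditional probability = 1/195.

1/195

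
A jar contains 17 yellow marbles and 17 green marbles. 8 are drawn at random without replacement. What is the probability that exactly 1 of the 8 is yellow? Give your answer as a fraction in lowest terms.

442/24273

There are C(34,8) = 18156204 ways to choose 8 from 34.
Selections with exactly 1 yellow: choose 1 of the 17 yellow and 7 of the 17 green, C(17,1)·C(17,7) = 17·19448 = 330616.
Probability = 330616/18156204 = 442/24273.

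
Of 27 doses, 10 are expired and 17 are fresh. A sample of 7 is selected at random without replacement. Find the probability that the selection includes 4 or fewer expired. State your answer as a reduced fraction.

15742/16445

Total selections: C(27,7) = 888030.
Count the complement (more than 4 expired): C(10,5)·C(17,2) + C(10,6)·C(17,1) + C(10,7)·C(17,0) = 34272 + 3570 + 120 = 37962.
Probability = 1 − 37962/888030 = 850068/888030 = 15742/16445.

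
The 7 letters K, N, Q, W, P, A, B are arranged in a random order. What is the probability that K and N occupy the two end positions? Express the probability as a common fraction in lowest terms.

There are 7! = 5040 arrangements.
Place K and N at the ends in 2 ways, arrange the remaining 5 in 5! = 120 ways: 2·120 = 240.
Probability = 240/5040 = 1/21.

1/21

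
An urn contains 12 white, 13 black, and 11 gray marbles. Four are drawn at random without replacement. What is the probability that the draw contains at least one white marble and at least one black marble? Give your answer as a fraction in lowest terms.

3614/5355

There are C(36,4) = 58905 possible draws.
By inclusion-exclusion on the complements, draws missing all white or all black: C(24,4) + C(23,4) − C(11,4) = 10626 + 8855 − 330 = 19151.
So draws with at least one of each: 58905 − 19151 = 39754, probability 39754/58905 = 3614/5355.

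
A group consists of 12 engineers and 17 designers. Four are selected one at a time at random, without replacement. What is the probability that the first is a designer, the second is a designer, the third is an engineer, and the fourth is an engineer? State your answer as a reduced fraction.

Multiply the conditional probabilities at each draw: 17/29 · 16/28 · 12/27 · 11/26 = 35904/570024 = 1496/23751.

1496/23751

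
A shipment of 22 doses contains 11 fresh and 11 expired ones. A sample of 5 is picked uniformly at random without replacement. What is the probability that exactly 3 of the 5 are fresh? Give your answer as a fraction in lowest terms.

There are C(22,5) = 26334 ways to choose 5 from 22.
Selections with exactly 3 fresh: choose 3 of the 11 fresh and 2 of the 11 expired, C(11,3)·C(11,2) = 165·55 = 9075.
Probability = 9075/26334 = 275/798.

275/798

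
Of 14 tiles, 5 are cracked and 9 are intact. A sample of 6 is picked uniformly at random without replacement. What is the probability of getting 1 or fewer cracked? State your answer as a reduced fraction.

There are C(14,6) = 3003 ways to choose the 6.
Favorable selections (1 or fewer cracked): C(5,0)·C(9,6) + C(5,1)·C(9,5) = 84 + 630 = 714.
Probability = 714/3003 = 34/143.

34/143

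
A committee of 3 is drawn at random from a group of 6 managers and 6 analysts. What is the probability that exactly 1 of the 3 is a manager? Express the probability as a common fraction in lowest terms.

9/22

There are C(12,3) = 220 ways to choose 3 from 12.
Selections with exactly 1 manager: choose 1 of the 6 managers and 2 of the 6 analysts, C(6,1)·C(6,2) = 6·15 = 90.
Probability = 90/220 = 9/22.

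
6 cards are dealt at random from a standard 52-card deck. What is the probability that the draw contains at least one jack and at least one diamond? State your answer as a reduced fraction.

There are C(52,6) = 20358520 possible draws.
By inclusion-exclusion on the complements, draws missing all jacks or all diamonds: C(48,6) + C(39,6) − C(36,6) = 12271512 + 3262623 − 1947792 = 13586343.
So draws with at least one of each: 20358520 − 13586343 = 6772177, probability 6772177/20358520.

6772177/20358520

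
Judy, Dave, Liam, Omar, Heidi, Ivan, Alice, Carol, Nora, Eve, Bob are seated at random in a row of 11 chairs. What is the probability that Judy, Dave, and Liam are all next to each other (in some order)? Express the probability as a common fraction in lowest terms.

3/55

There are 11! = 39916800 arrangements.
Treat the three as one block: 9! placements × 3! orders within the block = 362880·6 = 2177280.
Probability = 2177280/39916800 = 3/55.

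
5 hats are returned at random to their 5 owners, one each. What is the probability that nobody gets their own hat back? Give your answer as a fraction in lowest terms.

There are 5! = 120 assignments.
By inclusion-exclusion, assignments with no fixed points: C(5,0)·5! − C(5,1)·4! + C(5,2)·3! − C(5,3)·2! + C(5,4)·1! − C(5,5)·0! = 44.
Probability = 44/120 = 11/30.

11/30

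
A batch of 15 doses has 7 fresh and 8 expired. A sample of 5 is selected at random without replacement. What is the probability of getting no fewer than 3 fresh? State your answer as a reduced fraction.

Total selections: C(15,5) = 3003.
Favorable selections (no fewer than 3 fresh): C(7,3)·C(8,2) + C(7,4)·C(8,1) + C(7,5)·C(8,0) = 980 + 280 + 21 = 1281.
Probability = 1281/3003 = 61/143.

61/143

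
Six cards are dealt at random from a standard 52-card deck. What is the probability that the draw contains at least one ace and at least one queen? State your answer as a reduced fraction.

There are C(52,6) = 20358520 possible draws.
By inclusion-exclusion on the complements, draws missing all aces or all queens: C(48,6) + C(48,6) − C(44,6) = 12271512 + 12271512 − 7059052 = 17483972.
So draws with at least one of each: 20358520 − 17483972 = 2874548, probability 2874548/20358520 = 718637/5089630.

718637/5089630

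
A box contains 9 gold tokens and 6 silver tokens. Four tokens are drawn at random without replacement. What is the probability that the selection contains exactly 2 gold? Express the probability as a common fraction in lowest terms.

There are C(15,4) = 1365 ways to choose 4 from 15.
Selections with exactly 2 gold: choose 2 of the 9 gold and 2 of the 6 silver, C(9,2)·C(6,2) = 36·15 = 540.
Probability = 540/1365 = 36/91.

36/91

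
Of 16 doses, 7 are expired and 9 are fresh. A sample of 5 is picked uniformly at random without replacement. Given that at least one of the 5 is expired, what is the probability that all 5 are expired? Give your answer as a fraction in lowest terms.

Work in counts. Selections with at least one expired: C(16,5) − C(9,5) = 4368 − 126 = 4242.
Of those, selections where all 5 are expired: C(7,5) = 21.
Conditional probability = 21/4242 = 1/202.

1/202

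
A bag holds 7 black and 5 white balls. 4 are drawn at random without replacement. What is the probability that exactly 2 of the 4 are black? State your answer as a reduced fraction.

14/33

The sample space is all 4-subsets of the 12: C(12,4) = 495.
Selections with exactly 2 black: choose 2 of the 7 black and 2 of the 5 white, C(7,2)·C(5,2) = 21·10 = 210.
Probability = 210/495 = 14/33.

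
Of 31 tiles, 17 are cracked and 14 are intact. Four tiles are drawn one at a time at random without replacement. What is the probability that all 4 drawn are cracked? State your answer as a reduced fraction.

68/899

Multiply the conditional probabilities at each draw: 17/31 · 16/30 · 15/29 · 14/28 = 57120/755160 = 68/899.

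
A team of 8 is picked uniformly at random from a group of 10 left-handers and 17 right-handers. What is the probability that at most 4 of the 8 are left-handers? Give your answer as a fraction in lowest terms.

44846/49335

There are C(27,8) = 2220075 ways to choose the 8.
Count the complement (more than 4 left-handers): C(10,5)·C(17,3) + C(10,6)·C(17,2) + C(10,7)·C(17,1) + C(10,8)·C(17,0) = 171360 + 28560 + 2040 + 45 = 202005.
Probability = 1 − 202005/2220075 = 2018070/2220075 = 44846/49335.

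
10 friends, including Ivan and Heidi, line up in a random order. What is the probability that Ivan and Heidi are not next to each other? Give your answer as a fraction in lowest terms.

4/5

There are 10! = 3628800 arrangements.
Arrangements with Ivan and Heidi adjacent: 2·9! = 725760.
So not adjacent: 3628800 − 725760 = 2903040, probability 2903040/3628800 = 4/5.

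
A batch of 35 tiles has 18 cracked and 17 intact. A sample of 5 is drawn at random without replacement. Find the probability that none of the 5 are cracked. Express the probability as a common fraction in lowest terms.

There are C(35,5) = 324632 possible selections.
Selections with no cracked (all intact): C(17,5) = 6188.
Probability = 6188/324632 = 13/682.

13/682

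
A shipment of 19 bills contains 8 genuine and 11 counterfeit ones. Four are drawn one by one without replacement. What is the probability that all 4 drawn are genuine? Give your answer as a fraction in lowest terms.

Multiply the conditional probabilities at each draw: 8/19 · 7/18 · 6/17 · 5/16 = 1680/93024 = 35/1938.

35/1938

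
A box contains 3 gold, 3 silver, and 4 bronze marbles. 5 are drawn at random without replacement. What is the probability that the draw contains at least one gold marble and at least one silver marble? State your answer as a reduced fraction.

5/6

There are C(10,5) = 252 possible draws.
By inclusion-exclusion on the complements, draws missing all gold or all silver: C(7,5) + C(7,5) − C(4,5) = 21 + 21 − 0 = 42.
So draws with at least one of each: 252 − 42 = 210, probability 210/252 = 5/6.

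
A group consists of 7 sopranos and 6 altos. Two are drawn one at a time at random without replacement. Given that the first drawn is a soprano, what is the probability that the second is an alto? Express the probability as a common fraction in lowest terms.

After removing one soprano, 12 remain: 6 sopranos and 6 altos.
So the probability the next is an alto is 6/12 = 1/2.

1/2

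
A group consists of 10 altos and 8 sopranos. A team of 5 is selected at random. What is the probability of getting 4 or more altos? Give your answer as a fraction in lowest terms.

23/102

There are C(18,5) = 8568 ways to choose the 5.
Favorable selections (4 or more altos): C(10,4)·C(8,1) + C(10,5)·C(8,0) = 1680 + 252 = 1932.
Probability = 1932/8568 = 23/102.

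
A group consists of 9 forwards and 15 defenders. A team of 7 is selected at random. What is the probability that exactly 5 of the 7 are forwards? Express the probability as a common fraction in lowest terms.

735/19228

Total number of selections: C(24,7) = 346104.
Selections with exactly 5 forwards: choose 5 of the 9 forwards and 2 of the 15 defenders, C(9,5)·C(15,2) = 126·105 = 13230.
Probability = 13230/346104 = 735/19228.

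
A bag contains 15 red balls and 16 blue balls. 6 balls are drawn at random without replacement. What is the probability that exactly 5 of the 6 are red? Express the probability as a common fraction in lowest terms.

There are C(31,6) = 736281 ways to choose 6 from 31.
Selections with exactly 5 red: choose 5 of the 15 red and 1 of the 16 blue, C(15,5)·C(16,1) = 3003·16 = 48048.
Probability = 48048/736281 = 176/2697.

176/2697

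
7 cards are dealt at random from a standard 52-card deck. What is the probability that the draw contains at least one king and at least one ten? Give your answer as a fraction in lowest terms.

3105873/16723070

There are C(52,7) = 133784560 possible draws.
By inclusion-exclusion on the complements, draws missing all kings or all tens: C(48,7) + C(48,7) − C(44,7) = 73629072 + 73629072 − 38320568 = 108937576.
So draws with at least one of each: 133784560 − 108937576 = 24846984, probability 24846984/133784560 = 3105873/16723070.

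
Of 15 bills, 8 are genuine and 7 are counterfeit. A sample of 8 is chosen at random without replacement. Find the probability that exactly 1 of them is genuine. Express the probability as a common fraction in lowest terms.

8/6435

Total number of selections: C(15,8) = 6435.
Selections with exactly 1 genuine: choose 1 of the 8 genuine and 7 of the 7 counterfeit, C(8,1)·C(7,7) = 8·1 = 8.
Probability = 8/6435.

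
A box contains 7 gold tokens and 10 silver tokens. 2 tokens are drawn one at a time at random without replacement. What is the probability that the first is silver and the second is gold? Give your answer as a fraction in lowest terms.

35/136

Multiply the conditional probabilities at each draw: 10/17 · 7/16 = 70/272 = 35/136.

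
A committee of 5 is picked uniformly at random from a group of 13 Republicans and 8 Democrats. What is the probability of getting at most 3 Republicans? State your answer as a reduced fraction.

1906/2907

Total selections: C(21,5) = 20349.
Count the complement (more than 3 Republicans): C(13,4)·C(8,1) + C(13,5)·C(8,0) = 5720 + 1287 = 7007.
Probability = 1 − 7007/20349 = 13342/20349 = 1906/2907.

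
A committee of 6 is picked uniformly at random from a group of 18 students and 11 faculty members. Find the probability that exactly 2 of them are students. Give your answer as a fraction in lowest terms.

The sample space is all 6-subsets of the 29: C(29,6) = 475020.
Selections with exactly 2 students: choose 2 of the 18 students and 4 of the 11 faculty members, C(18,2)·C(11,4) = 153·330 = 50490.
Probability = 50490/475020 = 561/5278.

561/5278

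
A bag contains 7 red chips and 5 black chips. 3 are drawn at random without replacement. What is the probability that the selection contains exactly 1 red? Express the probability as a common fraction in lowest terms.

7/22

There are C(12,3) = 220 ways to choose 3 from 12.
Selections with exactly 1 red: choose 1 of the 7 red and 2 of the 5 black, C(7,1)·C(5,2) = 7·10 = 70.
Probability = 70/220 = 7/22.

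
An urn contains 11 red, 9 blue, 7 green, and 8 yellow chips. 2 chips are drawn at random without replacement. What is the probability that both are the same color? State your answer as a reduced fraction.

There are C(35,2) = 595 ways to draw 2 chips.
All same color: C(11,2) + C(9,2) + C(7,2) + C(8,2) = 55 + 36 + 21 + 28 = 140.
Probability = 140/595 = 4/17.

4/17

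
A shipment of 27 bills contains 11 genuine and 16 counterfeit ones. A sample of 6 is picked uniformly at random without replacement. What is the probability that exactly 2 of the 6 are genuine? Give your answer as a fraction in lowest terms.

The sample space is all 6-subsets of the 27: C(27,6) = 296010.
Selections with exactly 2 genuine: choose 2 of the 11 genuine and 4 of the 16 counterfeit, C(11,2)·C(16,4) = 55·1820 = 100100.
Probability = 100100/296010 = 70/207.

70/207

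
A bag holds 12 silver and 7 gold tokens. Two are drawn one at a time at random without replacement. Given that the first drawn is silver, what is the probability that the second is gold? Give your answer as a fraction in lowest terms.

After removing one silver, 18 remain: 11 silver and 7 gold.
So the probability the next is gold is 7/18.

7/18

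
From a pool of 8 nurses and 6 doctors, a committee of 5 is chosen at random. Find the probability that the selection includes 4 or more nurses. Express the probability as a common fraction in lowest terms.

Total selections: C(14,5) = 2002.
Favorable selections (4 or more nurses): C(8,4)·C(6,1) + C(8,5)·C(6,0) = 420 + 56 = 476.
Probability = 476/2002 = 34/143.

34/143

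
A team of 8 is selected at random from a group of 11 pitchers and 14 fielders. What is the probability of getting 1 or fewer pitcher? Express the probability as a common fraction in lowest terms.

There are C(25,8) = 1081575 ways to choose the 8.
Favorable selections (1 or fewer pitcher): C(11,0)·C(14,8) + C(11,1)·C(14,7) = 3003 + 37752 = 40755.
Probability = 40755/1081575 = 13/345.

13/345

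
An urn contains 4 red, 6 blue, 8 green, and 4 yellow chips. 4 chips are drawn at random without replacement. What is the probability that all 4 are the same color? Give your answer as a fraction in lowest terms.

There are C(22,4) = 7315 ways to draw 4 chips.
All same color: C(4,4) + C(6,4) + C(8,4) + C(4,4) = 1 + 15 + 70 + 1 = 87.
Probability = 87/7315.

87/7315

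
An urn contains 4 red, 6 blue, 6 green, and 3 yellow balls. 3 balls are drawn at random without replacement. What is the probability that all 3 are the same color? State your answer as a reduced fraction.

15/323

There are C(19,3) = 969 ways to draw 3 balls.
All same color: C(4,3) + C(6,3) + C(6,3) + C(3,3) = 4 + 20 + 20 + 1 = 45.
Probability = 45/969 = 15/323.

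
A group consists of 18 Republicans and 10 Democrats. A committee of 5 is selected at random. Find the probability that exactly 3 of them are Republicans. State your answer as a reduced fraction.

34/91

There are C(28,5) = 98280 ways to choose 5 from 28.
Selections with exactly 3 Republicans: choose 3 of the 18 Republicans and 2 of the 10 Democrats, C(18,3)·C(10,2) = 816·45 = 36720.
Probability = 36720/98280 = 34/91.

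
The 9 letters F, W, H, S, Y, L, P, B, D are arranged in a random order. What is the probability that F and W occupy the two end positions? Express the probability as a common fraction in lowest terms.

1/36

There are 9! = 362880 arrangements.
Place F and W at the ends in 2 ways, arrange the remaining 7 in 7! = 5040 ways: 2·5040 = 10080.
Probability = 10080/362880 = 1/36.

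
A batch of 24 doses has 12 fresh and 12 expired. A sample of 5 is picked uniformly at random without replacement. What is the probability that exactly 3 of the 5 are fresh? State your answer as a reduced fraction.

55/161

The sample space is all 5-subsets of the 24: C(24,5) = 42504.
Selections with exactly 3 fresh: choose 3 of the 12 fresh and 2 of the 12 expired, C(12,3)·C(12,2) = 220·66 = 14520.
Probability = 14520/42504 = 55/161.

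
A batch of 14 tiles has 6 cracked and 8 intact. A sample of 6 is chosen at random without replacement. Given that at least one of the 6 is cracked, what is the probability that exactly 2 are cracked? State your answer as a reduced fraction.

Work in counts. Selections with at least one cracked: C(14,6) − C(8,6) = 3003 − 28 = 2975.
Of those, selections where exactly 2 are cracked: C(6,2)·C(8,4) = 15·70 = 1050.
Conditional probability = 1050/2975 = 6/17.

6/17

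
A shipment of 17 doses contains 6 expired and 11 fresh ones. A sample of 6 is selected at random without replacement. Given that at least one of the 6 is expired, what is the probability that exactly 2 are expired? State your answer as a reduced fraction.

2475/5957

Work in counts. Selections with at least one expired: C(17,6) − C(11,6) = 12376 − 462 = 11914.
Of those, selections where exactly 2 are expired: C(6,2)·C(11,4) = 15·330 = 4950.
Conditional probability = 4950/11914 = 2475/5957.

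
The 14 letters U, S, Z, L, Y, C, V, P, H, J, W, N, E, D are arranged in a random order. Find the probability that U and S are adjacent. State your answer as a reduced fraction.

There are 14! = 87178291200 arrangements.
Treat U and S as a block: 13! arrangements of the blocks × 2 orders within the block = 2·6227020800 = 12454041600.
Probability = 12454041600/87178291200 = 1/7.

1/7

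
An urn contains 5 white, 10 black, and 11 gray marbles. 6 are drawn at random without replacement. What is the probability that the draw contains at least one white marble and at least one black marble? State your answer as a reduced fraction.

2406/3289

There are C(26,6) = 230230 possible draws.
By inclusion-exclusion on the complements, draws missing all white or all black: C(21,6) + C(16,6) − C(11,6) = 54264 + 8008 − 462 = 61810.
So draws with at least one of each: 230230 − 61810 = 168420, probability 168420/230230 = 2406/3289.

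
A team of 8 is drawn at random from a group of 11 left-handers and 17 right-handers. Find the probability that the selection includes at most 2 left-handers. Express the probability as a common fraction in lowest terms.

There are C(28,8) = 3108105 ways to choose the 8.
Favorable selections (at most 2 left-handers): C(11,0)·C(17,8) + C(11,1)·C(17,7) + C(11,2)·C(17,6) = 24310 + 213928 + 680680 = 918918.
Probability = 918918/3108105 = 34/115.

34/115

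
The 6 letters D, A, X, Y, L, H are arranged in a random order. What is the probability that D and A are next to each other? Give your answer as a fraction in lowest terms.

1/3

There are 6! = 720 arrangements.
Treat D and A as a block: 5! arrangements of the blocks × 2 orders within the block = 2·120 = 240.
Probability = 240/720 = 1/3.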